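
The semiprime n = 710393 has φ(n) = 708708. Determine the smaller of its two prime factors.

827

φ(n) = (p−1)(q−1) = n − (p+q) + 1, so p + q = 710393 − 708708 + 1 = 1686.
p and q are the roots of t² − 1686t + 710393 = 0.
Discriminant: 1686² − 4·710393 = 2842596 − 2841572 = 1024; √1024 = 32.
q = (1686 − 32)/2 = 827, p = (1686 + 32)/2 = 859.
Check: 827 · 859 = 710393.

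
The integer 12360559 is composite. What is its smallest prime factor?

59

12360559 is odd.
Digit sum 31, not divisible by 3.
Ends in 9: not divisible by 5.
7: 12360559 = 7·1765794 + 1
11: 12360559 = 11·1123687 + 2
13: 12360559 = 13·950812 + 3
17: 12360559 = 17·727091 + 12
19: 12360559 = 19·650555 + 14
23: 12360559 = 23·537415 + 14
29: 12360559 = 29·426226 + 5
31: 12360559 = 31·398727 + 22
37: 12360559 = 37·334069 + 6
41: 12360559 = 41·301477 + 2
43: 12360559 = 43·287454 + 37
47: 12360559 = 47·262990 + 29
53: 12360559 = 53·233218 + 5
59: 12360559 = 59·209501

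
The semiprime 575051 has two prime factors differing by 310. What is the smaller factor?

619

Since p = q + 310, we have 575051 = q(q + 310), so q² + 310q − 575051 = 0.
Discriminant: 310² + 4·575051 = 96100 + 2300204 = 2396304; √2396304 = 1548.
q = (−310 + 1548)/2 = 619, and p = q + 310 = 929.
Check: 619 · 929 = 575051.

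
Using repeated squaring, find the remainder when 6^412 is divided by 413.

6^1 ≡ 6 (mod 413)
6^2 ≡ 6^2 = 36 ≡ 36 (mod 413)
6^4 ≡ 36^2 = 1296 ≡ 57 (mod 413)
6^8 ≡ 57^2 = 3249 ≡ 358 (mod 413)
6^16 ≡ 358^2 = 128164 ≡ 134 (mod 413)
6^32 ≡ 134^2 = 17956 ≡ 197 (mod 413)
6^64 ≡ 197^2 = 38809 ≡ 400 (mod 413)
6^128 ≡ 400^2 = 160000 ≡ 169 (mod 413)
6^256 ≡ 169^2 = 28561 ≡ 64 (mod 413)
412 = 256 + 128 + 16 + 8 + 4 in binary powers of 2.
So 6^412 ≡ 64 · 169 · 134 · 358 · 57 ≡ 400 (mod 413).
Since 400 ≠ 1, base 6 is a Fermat witness: 413 is composite.

400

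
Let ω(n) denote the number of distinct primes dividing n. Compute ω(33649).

33649 = 7 · 4807
4807 = 11 · 437
437 = 19 · 23
33649 = 7 · 11 · 19 · 23, which has 4 distinct prime factors.

4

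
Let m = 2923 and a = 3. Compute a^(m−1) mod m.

3^1 ≡ 3 (mod 2923)
3^2 ≡ 3^2 = 9 ≡ 9 (mod 2923)
3^4 ≡ 9^2 = 81 ≡ 81 (mod 2923)
3^8 ≡ 81^2 = 6561 ≡ 715 (mod 2923)
3^16 ≡ 715^2 = 511225 ≡ 2623 (mod 2923)
3^32 ≡ 2623^2 = 6880129 ≡ 2310 (mod 2923)
3^64 ≡ 2310^2 = 5336100 ≡ 1625 (mod 2923)
3^128 ≡ 1625^2 = 2640625 ≡ 1156 (mod 2923)
3^256 ≡ 1156^2 = 1336336 ≡ 525 (mod 2923)
3^512 ≡ 525^2 = 275625 ≡ 863 (mod 2923)
3^1024 ≡ 863^2 = 744769 ≡ 2327 (mod 2923)
3^2048 ≡ 2327^2 = 5414929 ≡ 1533 (mod 2923)
2922 = 2048 + 512 + 256 + 64 + 32 + 8 + 2 in binary powers of 2.
So 3^2922 ≡ 1533 · 863 · 525 · 1625 · 2310 · 715 · 9 ≡ 433 (mod 2923).
Since 433 ≠ 1, base 3 is a Fermat witness: 2923 is composite.

433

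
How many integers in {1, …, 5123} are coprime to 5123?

Factor: 5123 = 47 · 109.
φ(5123) = (47−1) · (109−1) = 46 · 108 = 4968.

4968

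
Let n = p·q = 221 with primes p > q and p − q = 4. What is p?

17

Since p = q + 4, we have 221 = q(q + 4), so q² + 4q − 221 = 0.
Discriminant: 4² + 4·221 = 16 + 884 = 900; √900 = 30.
q = (−4 + 30)/2 = 13, and p = q + 4 = 17.
Check: 13 · 17 = 221.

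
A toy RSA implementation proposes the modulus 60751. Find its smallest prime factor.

79

60751 is odd.
Digit sum 19, not divisible by 3.
Ends in 1: not divisible by 5.
7: 60751 = 7·8678 + 5
11: 60751 = 11·5522 + 9
13: 60751 = 13·4673 + 2
17: 60751 = 17·3573 + 10
19: 60751 = 19·3197 + 8
23: 60751 = 23·2641 + 8
29: 60751 = 29·2094 + 25
31: 60751 = 31·1959 + 22
37: 60751 = 37·1641 + 34
41: 60751 = 41·1481 + 30
43: 60751 = 43·1412 + 35
47: 60751 = 47·1292 + 27
53: 60751 = 53·1146 + 13
59: 60751 = 59·1029 + 40
61: 60751 = 61·995 + 56
67: 60751 = 67·906 + 49
71: 60751 = 71·855 + 46
73: 60751 = 73·832 + 15
79: 60751 = 79·769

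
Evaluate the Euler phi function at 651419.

Factor: 651419 = 59 · 61 · 181.
φ(651419) = (59−1) · (61−1) · (181−1) = 58 · 60 · 180 = 626400.

626400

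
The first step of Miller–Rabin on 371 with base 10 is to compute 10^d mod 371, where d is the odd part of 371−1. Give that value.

371 − 1 = 370 = 2^1 · 185, so d = 185.
10^1 ≡ 10 (mod 371)
10^2 ≡ 10^2 = 100 ≡ 100 (mod 371)
10^4 ≡ 100^2 = 10000 ≡ 354 (mod 371)
10^8 ≡ 354^2 = 125316 ≡ 289 (mod 371)
10^16 ≡ 289^2 = 83521 ≡ 46 (mod 371)
10^32 ≡ 46^2 = 2116 ≡ 261 (mod 371)
10^64 ≡ 261^2 = 68121 ≡ 228 (mod 371)
10^128 ≡ 228^2 = 51984 ≡ 44 (mod 371)
185 = 128 + 32 + 16 + 8 + 1 in binary powers of 2.
So 10^185 ≡ 44 · 261 · 46 · 289 · 10 ≡ 152 (mod 371).
Squaring chain: 152; never reaches −1, so base 10 is a Miller–Rabin witness that 371 is composite.

152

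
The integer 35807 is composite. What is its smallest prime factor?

35807 is odd.
Digit sum 23, not divisible by 3.
Ends in 7: not divisible by 5.
7: 35807 = 7·5115 + 2
11: 35807 = 11·3255 + 2
13: 35807 = 13·2754 + 5
17: 35807 = 17·2106 + 5
19: 35807 = 19·1884 + 11
23: 35807 = 23·1556 + 19
29: 35807 = 29·1234 + 21
31: 35807 = 31·1155 + 2
37: 35807 = 37·967 + 28
41: 35807 = 41·873 + 14
43: 35807 = 43·832 + 31
47: 35807 = 47·761 + 40
53: 35807 = 53·675 + 32
59: 35807 = 59·606 + 53
61: 35807 = 61·587

61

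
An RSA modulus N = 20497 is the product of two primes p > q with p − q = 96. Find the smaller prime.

Since p = q + 96, we have 20497 = q(q + 96), so q² + 96q − 20497 = 0.
Discriminant: 96² + 4·20497 = 9216 + 81988 = 91204; √91204 = 302.
q = (−96 + 302)/2 = 103, and p = q + 96 = 199.
Check: 103 · 199 = 20497.

103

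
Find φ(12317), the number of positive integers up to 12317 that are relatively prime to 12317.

12096

Factor: 12317 = 109 · 113.
φ(12317) = (109−1) · (113−1) = 108 · 112 = 12096.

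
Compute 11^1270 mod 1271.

811

11^1 ≡ 11 (mod 1271)
11^2 ≡ 11^2 = 121 ≡ 121 (mod 1271)
11^4 ≡ 121^2 = 14641 ≡ 660 (mod 1271)
11^8 ≡ 660^2 = 435600 ≡ 918 (mod 1271)
11^16 ≡ 918^2 = 842724 ≡ 51 (mod 1271)
11^32 ≡ 51^2 = 2601 ≡ 59 (mod 1271)
11^64 ≡ 59^2 = 3481 ≡ 939 (mod 1271)
11^128 ≡ 939^2 = 881721 ≡ 918 (mod 1271)
11^256 ≡ 918^2 = 842724 ≡ 51 (mod 1271)
11^512 ≡ 51^2 = 2601 ≡ 59 (mod 1271)
11^1024 ≡ 59^2 = 3481 ≡ 939 (mod 1271)
1270 = 1024 + 128 + 64 + 32 + 16 + 4 + 2 in binary powers of 2.
So 11^1270 ≡ 939 · 918 · 939 · 59 · 51 · 660 · 121 ≡ 811 (mod 1271).
Since 811 ≠ 1, base 11 is a Fermat witness: 1271 is composite.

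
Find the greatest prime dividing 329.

47

329 = 7 · 47
47 is prime.
So 329 = 7 · 47; the largest prime factor is 47.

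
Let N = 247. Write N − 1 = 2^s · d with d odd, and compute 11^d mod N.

96

247 − 1 = 246 = 2^1 · 123, so d = 123.
11^1 ≡ 11 (mod 247)
11^2 ≡ 11^2 = 121 ≡ 121 (mod 247)
11^4 ≡ 121^2 = 14641 ≡ 68 (mod 247)
11^8 ≡ 68^2 = 4624 ≡ 178 (mod 247)
11^16 ≡ 178^2 = 31684 ≡ 68 (mod 247)
11^32 ≡ 68^2 = 4624 ≡ 178 (mod 247)
11^64 ≡ 178^2 = 31684 ≡ 68 (mod 247)
123 = 64 + 32 + 16 + 8 + 2 + 1 in binary powers of 2.
So 11^123 ≡ 68 · 178 · 68 · 178 · 121 · 11 ≡ 96 (mod 247).
Squaring chain: 96; never reaches −1, so base 11 is a Miller–Rabin witness that 247 is composite.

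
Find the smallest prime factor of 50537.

97

50537 is odd.
Digit sum 20, not divisible by 3.
Ends in 7: not divisible by 5.
7: 50537 = 7·7219 + 4
11: 50537 = 11·4594 + 3
13: 50537 = 13·3887 + 6
17: 50537 = 17·2972 + 13
19: 50537 = 19·2659 + 16
23: 50537 = 23·2197 + 6
29: 50537 = 29·1742 + 19
31: 50537 = 31·1630 + 7
37: 50537 = 37·1365 + 32
41: 50537 = 41·1232 + 25
43: 50537 = 43·1175 + 12
47: 50537 = 47·1075 + 12
53: 50537 = 53·953 + 28
59: 50537 = 59·856 + 33
61: 50537 = 61·828 + 29
67: 50537 = 67·754 + 19
71: 50537 = 71·711 + 56
73: 50537 = 73·692 + 21
79: 50537 = 79·639 + 56
83: 50537 = 83·608 + 73
89: 50537 = 89·567 + 74
97: 50537 = 97·521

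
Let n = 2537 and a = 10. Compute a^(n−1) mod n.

10^1 ≡ 10 (mod 2537)
10^2 ≡ 10^2 = 100 ≡ 100 (mod 2537)
10^4 ≡ 100^2 = 10000 ≡ 2389 (mod 2537)
10^8 ≡ 2389^2 = 5707321 ≡ 1608 (mod 2537)
10^16 ≡ 1608^2 = 2585664 ≡ 461 (mod 2537)
10^32 ≡ 461^2 = 212521 ≡ 1950 (mod 2537)
10^64 ≡ 1950^2 = 3802500 ≡ 2074 (mod 2537)
10^128 ≡ 2074^2 = 4301476 ≡ 1261 (mod 2537)
10^256 ≡ 1261^2 = 1590121 ≡ 1959 (mod 2537)
10^512 ≡ 1959^2 = 3837681 ≡ 1737 (mod 2537)
10^1024 ≡ 1737^2 = 3017169 ≡ 676 (mod 2537)
10^2048 ≡ 676^2 = 456976 ≡ 316 (mod 2537)
2536 = 2048 + 256 + 128 + 64 + 32 + 8 in binary powers of 2.
So 10^2536 ≡ 316 · 1959 · 1261 · 2074 · 1950 · 1608 ≡ 547 (mod 2537).
Since 547 ≠ 1, base 10 is a Fermat witness: 2537 is composite.

547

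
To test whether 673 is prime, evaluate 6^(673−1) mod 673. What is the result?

1

6^1 ≡ 6 (mod 673)
6^2 ≡ 6^2 = 36 ≡ 36 (mod 673)
6^4 ≡ 36^2 = 1296 ≡ 623 (mod 673)
6^8 ≡ 623^2 = 388129 ≡ 481 (mod 673)
6^16 ≡ 481^2 = 231361 ≡ 522 (mod 673)
6^32 ≡ 522^2 = 272484 ≡ 592 (mod 673)
6^64 ≡ 592^2 = 350464 ≡ 504 (mod 673)
6^128 ≡ 504^2 = 254016 ≡ 295 (mod 673)
6^256 ≡ 295^2 = 87025 ≡ 208 (mod 673)
6^512 ≡ 208^2 = 43264 ≡ 192 (mod 673)
672 = 512 + 128 + 32 in binary powers of 2.
So 6^672 ≡ 192 · 295 · 592 ≡ 1 (mod 673).
Since the result is 1, base 6 gives no evidence that 673 is composite.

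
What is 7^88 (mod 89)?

1

7^1 ≡ 7 (mod 89)
7^2 ≡ 7^2 = 49 ≡ 49 (mod 89)
7^4 ≡ 49^2 = 2401 ≡ 87 (mod 89)
7^8 ≡ 87^2 = 7569 ≡ 4 (mod 89)
7^16 ≡ 4^2 = 16 ≡ 16 (mod 89)
7^32 ≡ 16^2 = 256 ≡ 78 (mod 89)
7^64 ≡ 78^2 = 6084 ≡ 32 (mod 89)
88 = 64 + 16 + 8 in binary powers of 2.
So 7^88 ≡ 32 · 16 · 4 ≡ 1 (mod 89).
Since the result is 1, base 7 gives no evidence that 89 is composite.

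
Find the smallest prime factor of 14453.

97

14453 is odd.
Digit sum 17, not divisible by 3.
Ends in 3: not divisible by 5.
7: 14453 = 7·2064 + 5
11: 14453 = 11·1313 + 10
13: 14453 = 13·1111 + 10
17: 14453 = 17·850 + 3
19: 14453 = 19·760 + 13
23: 14453 = 23·628 + 9
29: 14453 = 29·498 + 11
31: 14453 = 31·466 + 7
37: 14453 = 37·390 + 23
41: 14453 = 41·352 + 21
43: 14453 = 43·336 + 5
47: 14453 = 47·307 + 24
53: 14453 = 53·272 + 37
59: 14453 = 59·244 + 57
61: 14453 = 61·236 + 57
67: 14453 = 67·215 + 48
71: 14453 = 71·203 + 40
73: 14453 = 73·197 + 72
79: 14453 = 79·182 + 75
83: 14453 = 83·174 + 11
89: 14453 = 89·162 + 35
97: 14453 = 97·149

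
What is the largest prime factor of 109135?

73

109135 = 5 · 21827
21827 = 13 · 1679
1679 = 23 · 73
73 is prime.
So 109135 = 5 · 13 · 23 · 73; the largest prime factor is 73.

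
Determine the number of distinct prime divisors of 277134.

6

277134 = 2 · 138567
138567 = 3 · 46189
46189 = 11 · 4199
4199 = 13 · 323
323 = 17 · 19
277134 = 2 · 3 · 11 · 13 · 17 · 19, which has 6 distinct prime factors.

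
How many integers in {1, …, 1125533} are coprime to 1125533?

Factor: 1125533 = 67 · 107 · 157.
φ(1125533) = (67−1) · (107−1) · (157−1) = 66 · 106 · 156 = 1091376.

1091376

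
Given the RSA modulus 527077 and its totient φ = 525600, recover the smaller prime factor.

φ(n) = (p−1)(q−1) = n − (p+q) + 1, so p + q = 527077 − 525600 + 1 = 1478.
p and q are the roots of t² − 1478t + 527077 = 0.
Discriminant: 1478² − 4·527077 = 2184484 − 2108308 = 76176; √76176 = 276.
q = (1478 − 276)/2 = 601, p = (1478 + 276)/2 = 877.
Check: 601 · 877 = 527077.

601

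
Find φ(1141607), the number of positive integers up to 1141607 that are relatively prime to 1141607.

Factor: 1141607 = 43 · 139 · 191.
φ(1141607) = (43−1) · (139−1) · (191−1) = 42 · 138 · 190 = 1101240.

1101240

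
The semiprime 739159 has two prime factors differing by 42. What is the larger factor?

881

Since p = q + 42, we have 739159 = q(q + 42), so q² + 42q − 739159 = 0.
Discriminant: 42² + 4·739159 = 1764 + 2956636 = 2958400; √2958400 = 1720.
q = (−42 + 1720)/2 = 839, and p = q + 42 = 881.
Check: 839 · 881 = 739159.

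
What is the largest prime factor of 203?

29

203 = 7 · 29
29 is prime.
So 203 = 7 · 29; the largest prime factor is 29.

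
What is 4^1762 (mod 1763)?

508

4^1 ≡ 4 (mod 1763)
4^2 ≡ 4^2 = 16 ≡ 16 (mod 1763)
4^4 ≡ 16^2 = 256 ≡ 256 (mod 1763)
4^8 ≡ 256^2 = 65536 ≡ 305 (mod 1763)
4^16 ≡ 305^2 = 93025 ≡ 1349 (mod 1763)
4^32 ≡ 1349^2 = 1819801 ≡ 385 (mod 1763)
4^64 ≡ 385^2 = 148225 ≡ 133 (mod 1763)
4^128 ≡ 133^2 = 17689 ≡ 59 (mod 1763)
4^256 ≡ 59^2 = 3481 ≡ 1718 (mod 1763)
4^512 ≡ 1718^2 = 2951524 ≡ 262 (mod 1763)
4^1024 ≡ 262^2 = 68644 ≡ 1650 (mod 1763)
1762 = 1024 + 512 + 128 + 64 + 32 + 2 in binary powers of 2.
So 4^1762 ≡ 1650 · 262 · 59 · 133 · 385 · 16 ≡ 508 (mod 1763).
Since 508 ≠ 1, base 4 is a Fermat witness: 1763 is composite.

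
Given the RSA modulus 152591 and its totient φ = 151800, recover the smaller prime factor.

331

φ(n) = (p−1)(q−1) = n − (p+q) + 1, so p + q = 152591 − 151800 + 1 = 792.
p and q are the roots of t² − 792t + 152591 = 0.
Discriminant: 792² − 4·152591 = 627264 − 610364 = 16900; √16900 = 130.
q = (792 − 130)/2 = 331, p = (792 + 130)/2 = 461.
Check: 331 · 461 = 152591.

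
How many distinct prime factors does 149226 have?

6

149226 = 2 · 74613
74613 = 3 · 24871
24871 = 7 · 3553
3553 = 11 · 323
323 = 17 · 19
149226 = 2 · 3 · 7 · 11 · 17 · 19, which has 6 distinct prime factors.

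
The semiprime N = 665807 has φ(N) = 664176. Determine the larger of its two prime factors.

φ(n) = (p−1)(q−1) = n − (p+q) + 1, so p + q = 665807 − 664176 + 1 = 1632.
p and q are the roots of t² − 1632t + 665807 = 0.
Discriminant: 1632² − 4·665807 = 2663424 − 2663228 = 196; √196 = 14.
q = (1632 − 14)/2 = 809, p = (1632 + 14)/2 = 823.
Check: 809 · 823 = 665807.

823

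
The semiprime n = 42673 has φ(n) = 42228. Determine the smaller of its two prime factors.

139

φ(n) = (p−1)(q−1) = n − (p+q) + 1, so p + q = 42673 − 42228 + 1 = 446.
p and q are the roots of t² − 446t + 42673 = 0.
Discriminant: 446² − 4·42673 = 198916 − 170692 = 28224; √28224 = 168.
q = (446 − 168)/2 = 139, p = (446 + 168)/2 = 307.
Check: 139 · 307 = 42673.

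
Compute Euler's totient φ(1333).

Factor: 1333 = 31 · 43.
φ(1333) = (31−1) · (43−1) = 30 · 42 = 1260.

1260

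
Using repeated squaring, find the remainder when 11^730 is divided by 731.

11^1 ≡ 11 (mod 731)
11^2 ≡ 11^2 = 121 ≡ 121 (mod 731)
11^4 ≡ 121^2 = 14641 ≡ 21 (mod 731)
11^8 ≡ 21^2 = 441 ≡ 441 (mod 731)
11^16 ≡ 441^2 = 194481 ≡ 35 (mod 731)
11^32 ≡ 35^2 = 1225 ≡ 494 (mod 731)
11^64 ≡ 494^2 = 244036 ≡ 613 (mod 731)
11^128 ≡ 613^2 = 375769 ≡ 35 (mod 731)
11^256 ≡ 35^2 = 1225 ≡ 494 (mod 731)
11^512 ≡ 494^2 = 244036 ≡ 613 (mod 731)
730 = 512 + 128 + 64 + 16 + 8 + 2 in binary powers of 2.
So 11^730 ≡ 613 · 35 · 613 · 35 · 441 · 121 ≡ 508 (mod 731).
Since 508 ≠ 1, base 11 is a Fermat witness: 731 is composite.

508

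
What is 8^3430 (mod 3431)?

1687

8^1 ≡ 8 (mod 3431)
8^2 ≡ 8^2 = 64 ≡ 64 (mod 3431)
8^4 ≡ 64^2 = 4096 ≡ 665 (mod 3431)
8^8 ≡ 665^2 = 442225 ≡ 3057 (mod 3431)
8^16 ≡ 3057^2 = 9345249 ≡ 2636 (mod 3431)
8^32 ≡ 2636^2 = 6948496 ≡ 721 (mod 3431)
8^64 ≡ 721^2 = 519841 ≡ 1760 (mod 3431)
8^128 ≡ 1760^2 = 3097600 ≡ 2838 (mod 3431)
8^256 ≡ 2838^2 = 8054244 ≡ 1687 (mod 3431)
8^512 ≡ 1687^2 = 2845969 ≡ 1670 (mod 3431)
8^1024 ≡ 1670^2 = 2788900 ≡ 2928 (mod 3431)
8^2048 ≡ 2928^2 = 8573184 ≡ 2546 (mod 3431)
3430 = 2048 + 1024 + 256 + 64 + 32 + 4 + 2 in binary powers of 2.
So 8^3430 ≡ 2546 · 2928 · 1687 · 1760 · 721 · 665 · 64 ≡ 1687 (mod 3431).
Since 1687 ≠ 1, base 8 is a Fermat witness: 3431 is composite.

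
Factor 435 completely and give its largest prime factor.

435 = 3 · 145
145 = 5 · 29
29 is prime.
So 435 = 3 · 5 · 29; the largest prime factor is 29.

29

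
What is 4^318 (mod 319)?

4^1 ≡ 4 (mod 319)
4^2 ≡ 4^2 = 16 ≡ 16 (mod 319)
4^4 ≡ 16^2 = 256 ≡ 256 (mod 319)
4^8 ≡ 256^2 = 65536 ≡ 141 (mod 319)
4^16 ≡ 141^2 = 19881 ≡ 103 (mod 319)
4^32 ≡ 103^2 = 10609 ≡ 82 (mod 319)
4^64 ≡ 82^2 = 6724 ≡ 25 (mod 319)
4^128 ≡ 25^2 = 625 ≡ 306 (mod 319)
4^256 ≡ 306^2 = 93636 ≡ 169 (mod 319)
318 = 256 + 32 + 16 + 8 + 4 + 2 in binary powers of 2.
So 4^318 ≡ 169 · 82 · 103 · 141 · 256 · 16 ≡ 284 (mod 319).
Since 284 ≠ 1, base 4 is a Fermat witness: 319 is composite.

284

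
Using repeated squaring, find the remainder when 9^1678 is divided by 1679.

210

9^1 ≡ 9 (mod 1679)
9^2 ≡ 9^2 = 81 ≡ 81 (mod 1679)
9^4 ≡ 81^2 = 6561 ≡ 1524 (mod 1679)
9^8 ≡ 1524^2 = 2322576 ≡ 519 (mod 1679)
9^16 ≡ 519^2 = 269361 ≡ 721 (mod 1679)
9^32 ≡ 721^2 = 519841 ≡ 1030 (mod 1679)
9^64 ≡ 1030^2 = 1060900 ≡ 1451 (mod 1679)
9^128 ≡ 1451^2 = 2105401 ≡ 1614 (mod 1679)
9^256 ≡ 1614^2 = 2604996 ≡ 867 (mod 1679)
9^512 ≡ 867^2 = 751689 ≡ 1176 (mod 1679)
9^1024 ≡ 1176^2 = 1382976 ≡ 1159 (mod 1679)
1678 = 1024 + 512 + 128 + 8 + 4 + 2 in binary powers of 2.
So 9^1678 ≡ 1159 · 1176 · 1614 · 519 · 1524 · 81 ≡ 210 (mod 1679).
Since 210 ≠ 1, base 9 is a Fermat witness: 1679 is composite.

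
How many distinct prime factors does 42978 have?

42978 = 2 · 21489
21489 = 3 · 7163
7163 = 13 · 551
551 = 19 · 29
42978 = 2 · 3 · 13 · 19 · 29, which has 5 distinct prime factors.

5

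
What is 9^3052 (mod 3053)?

1971

9^1 ≡ 9 (mod 3053)
9^2 ≡ 9^2 = 81 ≡ 81 (mod 3053)
9^4 ≡ 81^2 = 6561 ≡ 455 (mod 3053)
9^8 ≡ 455^2 = 207025 ≡ 2474 (mod 3053)
9^16 ≡ 2474^2 = 6120676 ≡ 2464 (mod 3053)
9^32 ≡ 2464^2 = 6071296 ≡ 1932 (mod 3053)
9^64 ≡ 1932^2 = 3732624 ≡ 1858 (mod 3053)
9^128 ≡ 1858^2 = 3452164 ≡ 2274 (mod 3053)
9^256 ≡ 2274^2 = 5171076 ≡ 2347 (mod 3053)
9^512 ≡ 2347^2 = 5508409 ≡ 797 (mod 3053)
9^1024 ≡ 797^2 = 635209 ≡ 185 (mod 3053)
9^2048 ≡ 185^2 = 34225 ≡ 642 (mod 3053)
3052 = 2048 + 512 + 256 + 128 + 64 + 32 + 8 + 4 in binary powers of 2.
So 9^3052 ≡ 642 · 797 · 2347 · 2274 · 1858 · 1932 · 2474 · 455 ≡ 1971 (mod 3053).
Since 1971 ≠ 1, base 9 is a Fermat witness: 3053 is composite.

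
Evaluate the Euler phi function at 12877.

12636

Factor: 12877 = 79 · 163.
φ(12877) = (79−1) · (163−1) = 78 · 162 = 12636.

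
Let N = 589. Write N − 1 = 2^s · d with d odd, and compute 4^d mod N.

589 − 1 = 588 = 2^2 · 147, so d = 147.
4^1 ≡ 4 (mod 589)
4^2 ≡ 4^2 = 16 ≡ 16 (mod 589)
4^4 ≡ 16^2 = 256 ≡ 256 (mod 589)
4^8 ≡ 256^2 = 65536 ≡ 157 (mod 589)
4^16 ≡ 157^2 = 24649 ≡ 500 (mod 589)
4^32 ≡ 500^2 = 250000 ≡ 264 (mod 589)
4^64 ≡ 264^2 = 69696 ≡ 194 (mod 589)
4^128 ≡ 194^2 = 37636 ≡ 529 (mod 589)
147 = 128 + 16 + 2 + 1 in binary powers of 2.
So 4^147 ≡ 529 · 500 · 16 · 4 ≡ 140 (mod 589).
Squaring chain: 140 → 163; never reaches −1, so base 4 is a Miller–Rabin witness that 589 is composite.

140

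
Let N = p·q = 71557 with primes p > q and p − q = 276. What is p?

439

Since p = q + 276, we have 71557 = q(q + 276), so q² + 276q − 71557 = 0.
Discriminant: 276² + 4·71557 = 76176 + 286228 = 362404; √362404 = 602.
q = (−276 + 602)/2 = 163, and p = q + 276 = 439.
Check: 163 · 439 = 71557.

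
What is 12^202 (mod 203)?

12^1 ≡ 12 (mod 203)
12^2 ≡ 12^2 = 144 ≡ 144 (mod 203)
12^4 ≡ 144^2 = 20736 ≡ 30 (mod 203)
12^8 ≡ 30^2 = 900 ≡ 88 (mod 203)
12^16 ≡ 88^2 = 7744 ≡ 30 (mod 203)
12^32 ≡ 30^2 = 900 ≡ 88 (mod 203)
12^64 ≡ 88^2 = 7744 ≡ 30 (mod 203)
12^128 ≡ 30^2 = 900 ≡ 88 (mod 203)
202 = 128 + 64 + 8 + 2 in binary powers of 2.
So 12^202 ≡ 88 · 30 · 88 · 144 ≡ 86 (mod 203).
Since 86 ≠ 1, base 12 is a Fermat witness: 203 is composite.

86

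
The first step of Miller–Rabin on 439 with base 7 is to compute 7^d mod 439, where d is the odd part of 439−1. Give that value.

439 − 1 = 438 = 2^1 · 219, so d = 219.
7^1 ≡ 7 (mod 439)
7^2 ≡ 7^2 = 49 ≡ 49 (mod 439)
7^4 ≡ 49^2 = 2401 ≡ 206 (mod 439)
7^8 ≡ 206^2 = 42436 ≡ 292 (mod 439)
7^16 ≡ 292^2 = 85264 ≡ 98 (mod 439)
7^32 ≡ 98^2 = 9604 ≡ 385 (mod 439)
7^64 ≡ 385^2 = 148225 ≡ 282 (mod 439)
7^128 ≡ 282^2 = 79524 ≡ 65 (mod 439)
219 = 128 + 64 + 16 + 8 + 2 + 1 in binary powers of 2.
So 7^219 ≡ 65 · 282 · 98 · 292 · 49 · 7 ≡ 1 (mod 439).
Since 7^d ≡ 1 (mod 439), base 7 does not prove 439 composite.

1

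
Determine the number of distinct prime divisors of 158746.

158746 = 2 · 79373
79373 = 7 · 11339
11339 = 17 · 667
667 = 23 · 29
158746 = 2 · 7 · 17 · 23 · 29, which has 5 distinct prime factors.

5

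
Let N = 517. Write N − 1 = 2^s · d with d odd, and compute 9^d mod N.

478

517 − 1 = 516 = 2^2 · 129, so d = 129.
9^1 ≡ 9 (mod 517)
9^2 ≡ 9^2 = 81 ≡ 81 (mod 517)
9^4 ≡ 81^2 = 6561 ≡ 357 (mod 517)
9^8 ≡ 357^2 = 127449 ≡ 267 (mod 517)
9^16 ≡ 267^2 = 71289 ≡ 460 (mod 517)
9^32 ≡ 460^2 = 211600 ≡ 147 (mod 517)
9^64 ≡ 147^2 = 21609 ≡ 412 (mod 517)
9^128 ≡ 412^2 = 169744 ≡ 168 (mod 517)
129 = 128 + 1 in binary powers of 2.
So 9^129 ≡ 168 · 9 ≡ 478 (mod 517).
Squaring chain: 478 → 487; never reaches −1, so base 9 is a Miller–Rabin witness that 517 is composite.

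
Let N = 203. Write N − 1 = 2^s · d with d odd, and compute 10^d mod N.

203 − 1 = 202 = 2^1 · 101, so d = 101.
10^1 ≡ 10 (mod 203)
10^2 ≡ 10^2 = 100 ≡ 100 (mod 203)
10^4 ≡ 100^2 = 10000 ≡ 53 (mod 203)
10^8 ≡ 53^2 = 2809 ≡ 170 (mod 203)
10^16 ≡ 170^2 = 28900 ≡ 74 (mod 203)
10^32 ≡ 74^2 = 5476 ≡ 198 (mod 203)
10^64 ≡ 198^2 = 39204 ≡ 25 (mod 203)
101 = 64 + 32 + 4 + 1 in binary powers of 2.
So 10^101 ≡ 25 · 198 · 53 · 10 ≡ 131 (mod 203).
Squaring chain: 131; never reaches −1, so base 10 is a Miller–Rabin witness that 203 is composite.

131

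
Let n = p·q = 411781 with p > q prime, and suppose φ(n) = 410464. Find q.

509

φ(n) = (p−1)(q−1) = n − (p+q) + 1, so p + q = 411781 − 410464 + 1 = 1318.
p and q are the roots of t² − 1318t + 411781 = 0.
Discriminant: 1318² − 4·411781 = 1737124 − 1647124 = 90000; √90000 = 300.
q = (1318 − 300)/2 = 509, p = (1318 + 300)/2 = 809.
Check: 509 · 809 = 411781.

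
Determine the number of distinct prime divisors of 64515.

5

64515 = 3 · 21505
21505 = 5 · 4301
4301 = 11 · 391
391 = 17 · 23
64515 = 3 · 5 · 11 · 17 · 23, which has 5 distinct prime factors.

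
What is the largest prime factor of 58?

29

58 = 2 · 29
29 is prime.
So 58 = 2 · 29; the largest prime factor is 29.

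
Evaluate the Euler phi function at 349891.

Factor: 349891 = 43 · 79 · 103.
φ(349891) = (43−1) · (79−1) · (103−1) = 42 · 78 · 102 = 334152.

334152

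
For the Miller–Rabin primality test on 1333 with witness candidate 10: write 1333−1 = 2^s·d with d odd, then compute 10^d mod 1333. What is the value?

1333 − 1 = 1332 = 2^2 · 333, so d = 333.
10^1 ≡ 10 (mod 1333)
10^2 ≡ 10^2 = 100 ≡ 100 (mod 1333)
10^4 ≡ 100^2 = 10000 ≡ 669 (mod 1333)
10^8 ≡ 669^2 = 447561 ≡ 1006 (mod 1333)
10^16 ≡ 1006^2 = 1012036 ≡ 289 (mod 1333)
10^32 ≡ 289^2 = 83521 ≡ 875 (mod 1333)
10^64 ≡ 875^2 = 765625 ≡ 483 (mod 1333)
10^128 ≡ 483^2 = 233289 ≡ 14 (mod 1333)
10^256 ≡ 14^2 = 196 ≡ 196 (mod 1333)
333 = 256 + 64 + 8 + 4 + 1 in binary powers of 2.
So 10^333 ≡ 196 · 483 · 1006 · 669 · 10 ≡ 907 (mod 1333).
Squaring chain: 907 → 188; never reaches −1, so base 10 is a Miller–Rabin witness that 1333 is composite.

907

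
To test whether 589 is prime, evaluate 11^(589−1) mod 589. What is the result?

11^1 ≡ 11 (mod 589)
11^2 ≡ 11^2 = 121 ≡ 121 (mod 589)
11^4 ≡ 121^2 = 14641 ≡ 505 (mod 589)
11^8 ≡ 505^2 = 255025 ≡ 577 (mod 589)
11^16 ≡ 577^2 = 332929 ≡ 144 (mod 589)
11^32 ≡ 144^2 = 20736 ≡ 121 (mod 589)
11^64 ≡ 121^2 = 14641 ≡ 505 (mod 589)
11^128 ≡ 505^2 = 255025 ≡ 577 (mod 589)
11^256 ≡ 577^2 = 332929 ≡ 144 (mod 589)
11^512 ≡ 144^2 = 20736 ≡ 121 (mod 589)
588 = 512 + 64 + 8 + 4 in binary powers of 2.
So 11^588 ≡ 121 · 505 · 577 · 505 ≡ 343 (mod 589).
Since 343 ≠ 1, base 11 is a Fermat witness: 589 is composite.

343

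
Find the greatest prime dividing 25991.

79

25991 = 7 · 3713
3713 = 47 · 79
79 is prime.
So 25991 = 7 · 47 · 79; the largest prime factor is 79.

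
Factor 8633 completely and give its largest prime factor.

8633 = 89 · 97
97 is prime.
So 8633 = 89 · 97; the largest prime factor is 97.

97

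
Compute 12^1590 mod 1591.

84

12^1 ≡ 12 (mod 1591)
12^2 ≡ 12^2 = 144 ≡ 144 (mod 1591)
12^4 ≡ 144^2 = 20736 ≡ 53 (mod 1591)
12^8 ≡ 53^2 = 2809 ≡ 1218 (mod 1591)
12^16 ≡ 1218^2 = 1483524 ≡ 712 (mod 1591)
12^32 ≡ 712^2 = 506944 ≡ 1006 (mod 1591)
12^64 ≡ 1006^2 = 1012036 ≡ 160 (mod 1591)
12^128 ≡ 160^2 = 25600 ≡ 144 (mod 1591)
12^256 ≡ 144^2 = 20736 ≡ 53 (mod 1591)
12^512 ≡ 53^2 = 2809 ≡ 1218 (mod 1591)
12^1024 ≡ 1218^2 = 1483524 ≡ 712 (mod 1591)
1590 = 1024 + 512 + 32 + 16 + 4 + 2 in binary powers of 2.
So 12^1590 ≡ 712 · 1218 · 1006 · 712 · 53 · 144 ≡ 84 (mod 1591).
Since 84 ≠ 1, base 12 is a Fermat witness: 1591 is composite.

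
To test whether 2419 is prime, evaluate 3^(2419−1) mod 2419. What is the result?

501

3^1 ≡ 3 (mod 2419)
3^2 ≡ 3^2 = 9 ≡ 9 (mod 2419)
3^4 ≡ 9^2 = 81 ≡ 81 (mod 2419)
3^8 ≡ 81^2 = 6561 ≡ 1723 (mod 2419)
3^16 ≡ 1723^2 = 2968729 ≡ 616 (mod 2419)
3^32 ≡ 616^2 = 379456 ≡ 2092 (mod 2419)
3^64 ≡ 2092^2 = 4376464 ≡ 493 (mod 2419)
3^128 ≡ 493^2 = 243049 ≡ 1149 (mod 2419)
3^256 ≡ 1149^2 = 1320201 ≡ 1846 (mod 2419)
3^512 ≡ 1846^2 = 3407716 ≡ 1764 (mod 2419)
3^1024 ≡ 1764^2 = 3111696 ≡ 862 (mod 2419)
3^2048 ≡ 862^2 = 743044 ≡ 411 (mod 2419)
2418 = 2048 + 256 + 64 + 32 + 16 + 2 in binary powers of 2.
So 3^2418 ≡ 411 · 1846 · 493 · 2092 · 616 · 9 ≡ 501 (mod 2419).
Since 501 ≠ 1, base 3 is a Fermat witness: 2419 is composite.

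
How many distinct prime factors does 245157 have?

245157 = 3 · 81719
81719 = 11 · 7429
7429 = 17 · 437
437 = 19 · 23
245157 = 3 · 11 · 17 · 19 · 23, which has 5 distinct prime factors.

5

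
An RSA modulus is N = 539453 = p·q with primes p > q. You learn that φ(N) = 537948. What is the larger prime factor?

919

φ(n) = (p−1)(q−1) = n − (p+q) + 1, so p + q = 539453 − 537948 + 1 = 1506.
p and q are the roots of t² − 1506t + 539453 = 0.
Discriminant: 1506² − 4·539453 = 2268036 − 2157812 = 110224; √110224 = 332.
q = (1506 − 332)/2 = 587, p = (1506 + 332)/2 = 919.
Check: 587 · 919 = 539453.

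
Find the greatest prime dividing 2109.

37

2109 = 3 · 703
703 = 19 · 37
37 is prime.
So 2109 = 3 · 19 · 37; the largest prime factor is 37.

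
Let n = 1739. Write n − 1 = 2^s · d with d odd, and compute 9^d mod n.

1739 − 1 = 1738 = 2^1 · 869, so d = 869.
9^1 ≡ 9 (mod 1739)
9^2 ≡ 9^2 = 81 ≡ 81 (mod 1739)
9^4 ≡ 81^2 = 6561 ≡ 1344 (mod 1739)
9^8 ≡ 1344^2 = 1806336 ≡ 1254 (mod 1739)
9^16 ≡ 1254^2 = 1572516 ≡ 460 (mod 1739)
9^32 ≡ 460^2 = 211600 ≡ 1181 (mod 1739)
9^64 ≡ 1181^2 = 1394761 ≡ 83 (mod 1739)
9^128 ≡ 83^2 = 6889 ≡ 1672 (mod 1739)
9^256 ≡ 1672^2 = 2795584 ≡ 1011 (mod 1739)
9^512 ≡ 1011^2 = 1022121 ≡ 1328 (mod 1739)
869 = 512 + 256 + 64 + 32 + 4 + 1 in binary powers of 2.
So 9^869 ≡ 1328 · 1011 · 83 · 1181 · 1344 · 9 ≡ 1070 (mod 1739).
Squaring chain: 1070; never reaches −1, so base 9 is a Miller–Rabin witness that 1739 is composite.

1070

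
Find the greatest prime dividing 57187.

83

57187 = 13 · 4399
4399 = 53 · 83
83 is prime.
So 57187 = 13 · 53 · 83; the largest prime factor is 83.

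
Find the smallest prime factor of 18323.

18323 is odd.
Digit sum 17, not divisible by 3.
Ends in 3: not divisible by 5.
7: 18323 = 7·2617 + 4
11: 18323 = 11·1665 + 8
13: 18323 = 13·1409 + 6
17: 18323 = 17·1077 + 14
19: 18323 = 19·964 + 7
23: 18323 = 23·796 + 15
29: 18323 = 29·631 + 24
31: 18323 = 31·591 + 2
37: 18323 = 37·495 + 8
41: 18323 = 41·446 + 37
43: 18323 = 43·426 + 5
47: 18323 = 47·389 + 40
53: 18323 = 53·345 + 38
59: 18323 = 59·310 + 33
61: 18323 = 61·300 + 23
67: 18323 = 67·273 + 32
71: 18323 = 71·258 + 5
73: 18323 = 73·251

73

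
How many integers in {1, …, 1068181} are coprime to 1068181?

1035408

Factor: 1068181 = 67 · 107 · 149.
φ(1068181) = (67−1) · (107−1) · (149−1) = 66 · 106 · 148 = 1035408.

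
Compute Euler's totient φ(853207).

823200

Factor: 853207 = 61 · 71 · 197.
φ(853207) = (61−1) · (71−1) · (197−1) = 60 · 70 · 196 = 823200.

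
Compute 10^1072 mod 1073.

10^1 ≡ 10 (mod 1073)
10^2 ≡ 10^2 = 100 ≡ 100 (mod 1073)
10^4 ≡ 100^2 = 10000 ≡ 343 (mod 1073)
10^8 ≡ 343^2 = 117649 ≡ 692 (mod 1073)
10^16 ≡ 692^2 = 478864 ≡ 306 (mod 1073)
10^32 ≡ 306^2 = 93636 ≡ 285 (mod 1073)
10^64 ≡ 285^2 = 81225 ≡ 750 (mod 1073)
10^128 ≡ 750^2 = 562500 ≡ 248 (mod 1073)
10^256 ≡ 248^2 = 61504 ≡ 343 (mod 1073)
10^512 ≡ 343^2 = 117649 ≡ 692 (mod 1073)
10^1024 ≡ 692^2 = 478864 ≡ 306 (mod 1073)
1072 = 1024 + 32 + 16 in binary powers of 2.
So 10^1072 ≡ 306 · 285 · 306 ≡ 750 (mod 1073).
Since 750 ≠ 1, base 10 is a Fermat witness: 1073 is composite.

750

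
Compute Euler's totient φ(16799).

Factor: 16799 = 107 · 157.
φ(16799) = (107−1) · (157−1) = 106 · 156 = 16536.

16536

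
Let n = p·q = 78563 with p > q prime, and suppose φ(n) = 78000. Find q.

251

φ(n) = (p−1)(q−1) = n − (p+q) + 1, so p + q = 78563 − 78000 + 1 = 564.
p and q are the roots of t² − 564t + 78563 = 0.
Discriminant: 564² − 4·78563 = 318096 − 314252 = 3844; √3844 = 62.
q = (564 − 62)/2 = 251, p = (564 + 62)/2 = 313.
Check: 251 · 313 = 78563.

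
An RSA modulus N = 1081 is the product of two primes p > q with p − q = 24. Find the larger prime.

47

Since p = q + 24, we have 1081 = q(q + 24), so q² + 24q − 1081 = 0.
Discriminant: 24² + 4·1081 = 576 + 4324 = 4900; √4900 = 70.
q = (−24 + 70)/2 = 23, and p = q + 24 = 47.
Check: 23 · 47 = 1081.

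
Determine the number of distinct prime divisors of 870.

4

870 = 2 · 435
435 = 3 · 145
145 = 5 · 29
870 = 2 · 3 · 5 · 29, which has 4 distinct prime factors.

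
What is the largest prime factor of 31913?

97

31913 = 7 · 4559
4559 = 47 · 97
97 is prime.
So 31913 = 7 · 47 · 97; the largest prime factor is 97.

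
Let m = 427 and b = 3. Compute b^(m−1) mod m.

3^1 ≡ 3 (mod 427)
3^2 ≡ 3^2 = 9 ≡ 9 (mod 427)
3^4 ≡ 9^2 = 81 ≡ 81 (mod 427)
3^8 ≡ 81^2 = 6561 ≡ 156 (mod 427)
3^16 ≡ 156^2 = 24336 ≡ 424 (mod 427)
3^32 ≡ 424^2 = 179776 ≡ 9 (mod 427)
3^64 ≡ 9^2 = 81 ≡ 81 (mod 427)
3^128 ≡ 81^2 = 6561 ≡ 156 (mod 427)
3^256 ≡ 156^2 = 24336 ≡ 424 (mod 427)
426 = 256 + 128 + 32 + 8 + 2 in binary powers of 2.
So 3^426 ≡ 424 · 156 · 9 · 156 · 9 ≡ 302 (mod 427).
Since 302 ≠ 1, base 3 is a Fermat witness: 427 is composite.

302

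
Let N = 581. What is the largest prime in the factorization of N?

83

581 = 7 · 83
83 is prime.
So 581 = 7 · 83; the largest prime factor is 83.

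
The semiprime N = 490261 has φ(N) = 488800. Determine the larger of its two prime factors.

941

φ(n) = (p−1)(q−1) = n − (p+q) + 1, so p + q = 490261 − 488800 + 1 = 1462.
p and q are the roots of t² − 1462t + 490261 = 0.
Discriminant: 1462² − 4·490261 = 2137444 − 1961044 = 176400; √176400 = 420.
q = (1462 − 420)/2 = 521, p = (1462 + 420)/2 = 941.
Check: 521 · 941 = 490261.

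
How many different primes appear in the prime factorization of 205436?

5

205436 = 2^2 · 51359
51359 = 7 · 7337
7337 = 11 · 667
667 = 23 · 29
205436 = 2^2 · 7 · 11 · 23 · 29, which has 5 distinct prime factors.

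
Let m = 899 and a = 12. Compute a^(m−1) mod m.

12^1 ≡ 12 (mod 899)
12^2 ≡ 12^2 = 144 ≡ 144 (mod 899)
12^4 ≡ 144^2 = 20736 ≡ 59 (mod 899)
12^8 ≡ 59^2 = 3481 ≡ 784 (mod 899)
12^16 ≡ 784^2 = 614656 ≡ 639 (mod 899)
12^32 ≡ 639^2 = 408321 ≡ 175 (mod 899)
12^64 ≡ 175^2 = 30625 ≡ 59 (mod 899)
12^128 ≡ 59^2 = 3481 ≡ 784 (mod 899)
12^256 ≡ 784^2 = 614656 ≡ 639 (mod 899)
12^512 ≡ 639^2 = 408321 ≡ 175 (mod 899)
898 = 512 + 256 + 128 + 2 in binary powers of 2.
So 12^898 ≡ 175 · 639 · 784 · 144 ≡ 231 (mod 899).
Since 231 ≠ 1, base 12 is a Fermat witness: 899 is composite.

231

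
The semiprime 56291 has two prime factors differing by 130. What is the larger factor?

Since p = q + 130, we have 56291 = q(q + 130), so q² + 130q − 56291 = 0.
Discriminant: 130² + 4·56291 = 16900 + 225164 = 242064; √242064 = 492.
q = (−130 + 492)/2 = 181, and p = q + 130 = 311.
Check: 181 · 311 = 56291.

311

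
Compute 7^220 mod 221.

7^1 ≡ 7 (mod 221)
7^2 ≡ 7^2 = 49 ≡ 49 (mod 221)
7^4 ≡ 49^2 = 2401 ≡ 191 (mod 221)
7^8 ≡ 191^2 = 36481 ≡ 16 (mod 221)
7^16 ≡ 16^2 = 256 ≡ 35 (mod 221)
7^32 ≡ 35^2 = 1225 ≡ 120 (mod 221)
7^64 ≡ 120^2 = 14400 ≡ 35 (mod 221)
7^128 ≡ 35^2 = 1225 ≡ 120 (mod 221)
220 = 128 + 64 + 16 + 8 + 4 in binary powers of 2.
So 7^220 ≡ 120 · 35 · 35 · 16 · 191 ≡ 217 (mod 221).
Since 217 ≠ 1, base 7 is a Fermat witness: 221 is composite.

217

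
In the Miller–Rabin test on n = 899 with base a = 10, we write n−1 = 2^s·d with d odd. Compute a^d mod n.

899 − 1 = 898 = 2^1 · 449, so d = 449.
10^1 ≡ 10 (mod 899)
10^2 ≡ 10^2 = 100 ≡ 100 (mod 899)
10^4 ≡ 100^2 = 10000 ≡ 111 (mod 899)
10^8 ≡ 111^2 = 12321 ≡ 634 (mod 899)
10^16 ≡ 634^2 = 401956 ≡ 103 (mod 899)
10^32 ≡ 103^2 = 10609 ≡ 720 (mod 899)
10^64 ≡ 720^2 = 518400 ≡ 576 (mod 899)
10^128 ≡ 576^2 = 331776 ≡ 45 (mod 899)
10^256 ≡ 45^2 = 2025 ≡ 227 (mod 899)
449 = 256 + 128 + 64 + 1 in binary powers of 2.
So 10^449 ≡ 227 · 45 · 576 · 10 ≡ 648 (mod 899).
Squaring chain: 648; never reaches −1, so base 10 is a Miller–Rabin witness that 899 is composite.

648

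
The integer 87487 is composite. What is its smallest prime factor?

87487 is odd.
Digit sum 34, not divisible by 3.
Ends in 7: not divisible by 5.
7: 87487 = 7·12498 + 1
11: 87487 = 11·7953 + 4
13: 87487 = 13·6729 + 10
17: 87487 = 17·5146 + 5
19: 87487 = 19·4604 + 11
23: 87487 = 23·3803 + 18
29: 87487 = 29·3016 + 23
31: 87487 = 31·2822 + 5
37: 87487 = 37·2364 + 19
41: 87487 = 41·2133 + 34
43: 87487 = 43·2034 + 25
47: 87487 = 47·1861 + 20
53: 87487 = 53·1650 + 37
59: 87487 = 59·1482 + 49
61: 87487 = 61·1434 + 13
67: 87487 = 67·1305 + 52
71: 87487 = 71·1232 + 15
73: 87487 = 73·1198 + 33
79: 87487 = 79·1107 + 34
83: 87487 = 83·1054 + 5
89: 87487 = 89·983

89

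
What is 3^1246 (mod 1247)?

608

3^1 ≡ 3 (mod 1247)
3^2 ≡ 3^2 = 9 ≡ 9 (mod 1247)
3^4 ≡ 9^2 = 81 ≡ 81 (mod 1247)
3^8 ≡ 81^2 = 6561 ≡ 326 (mod 1247)
3^16 ≡ 326^2 = 106276 ≡ 281 (mod 1247)
3^32 ≡ 281^2 = 78961 ≡ 400 (mod 1247)
3^64 ≡ 400^2 = 160000 ≡ 384 (mod 1247)
3^128 ≡ 384^2 = 147456 ≡ 310 (mod 1247)
3^256 ≡ 310^2 = 96100 ≡ 81 (mod 1247)
3^512 ≡ 81^2 = 6561 ≡ 326 (mod 1247)
3^1024 ≡ 326^2 = 106276 ≡ 281 (mod 1247)
1246 = 1024 + 128 + 64 + 16 + 8 + 4 + 2 in binary powers of 2.
So 3^1246 ≡ 281 · 310 · 384 · 281 · 326 · 81 · 9 ≡ 608 (mod 1247).
Since 608 ≠ 1, base 3 is a Fermat witness: 1247 is composite.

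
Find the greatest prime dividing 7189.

7189 = 7 · 1027
1027 = 13 · 79
79 is prime.
So 7189 = 7 · 13 · 79; the largest prime factor is 79.

79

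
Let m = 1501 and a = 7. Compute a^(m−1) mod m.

7^1 ≡ 7 (mod 1501)
7^2 ≡ 7^2 = 49 ≡ 49 (mod 1501)
7^4 ≡ 49^2 = 2401 ≡ 900 (mod 1501)
7^8 ≡ 900^2 = 810000 ≡ 961 (mod 1501)
7^16 ≡ 961^2 = 923521 ≡ 406 (mod 1501)
7^32 ≡ 406^2 = 164836 ≡ 1227 (mod 1501)
7^64 ≡ 1227^2 = 1505529 ≡ 26 (mod 1501)
7^128 ≡ 26^2 = 676 ≡ 676 (mod 1501)
7^256 ≡ 676^2 = 456976 ≡ 672 (mod 1501)
7^512 ≡ 672^2 = 451584 ≡ 1284 (mod 1501)
7^1024 ≡ 1284^2 = 1648656 ≡ 558 (mod 1501)
1500 = 1024 + 256 + 128 + 64 + 16 + 8 + 4 in binary powers of 2.
So 7^1500 ≡ 558 · 672 · 676 · 26 · 406 · 961 · 900 ≡ 381 (mod 1501).
Since 381 ≠ 1, base 7 is a Fermat witness: 1501 is composite.

381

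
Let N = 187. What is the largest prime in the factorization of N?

187 = 11 · 17
17 is prime.
So 187 = 11 · 17; the largest prime factor is 17.

17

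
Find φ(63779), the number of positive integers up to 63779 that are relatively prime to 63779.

58696

Factor: 63779 = 23 · 47 · 59.
φ(63779) = (23−1) · (47−1) · (59−1) = 22 · 46 · 58 = 58696.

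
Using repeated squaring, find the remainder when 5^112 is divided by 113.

5^1 ≡ 5 (mod 113)
5^2 ≡ 5^2 = 25 ≡ 25 (mod 113)
5^4 ≡ 25^2 = 625 ≡ 60 (mod 113)
5^8 ≡ 60^2 = 3600 ≡ 97 (mod 113)
5^16 ≡ 97^2 = 9409 ≡ 30 (mod 113)
5^32 ≡ 30^2 = 900 ≡ 109 (mod 113)
5^64 ≡ 109^2 = 11881 ≡ 16 (mod 113)
112 = 64 + 32 + 16 in binary powers of 2.
So 5^112 ≡ 16 · 109 · 30 ≡ 1 (mod 113).
Since the result is 1, base 5 gives no evidence that 113 is composite.

1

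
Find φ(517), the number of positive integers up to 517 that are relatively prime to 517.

460

Factor: 517 = 11 · 47.
φ(517) = (11−1) · (47−1) = 10 · 46 = 460.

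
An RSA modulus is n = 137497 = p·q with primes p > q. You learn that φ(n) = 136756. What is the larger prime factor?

383

φ(n) = (p−1)(q−1) = n − (p+q) + 1, so p + q = 137497 − 136756 + 1 = 742.
p and q are the roots of t² − 742t + 137497 = 0.
Discriminant: 742² − 4·137497 = 550564 − 549988 = 576; √576 = 24.
q = (742 − 24)/2 = 359, p = (742 + 24)/2 = 383.
Check: 359 · 383 = 137497.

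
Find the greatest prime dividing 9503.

9503 = 13 · 731
731 = 17 · 43
43 is prime.
So 9503 = 13 · 17 · 43; the largest prime factor is 43.

43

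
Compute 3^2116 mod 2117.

1760

3^1 ≡ 3 (mod 2117)
3^2 ≡ 3^2 = 9 ≡ 9 (mod 2117)
3^4 ≡ 9^2 = 81 ≡ 81 (mod 2117)
3^8 ≡ 81^2 = 6561 ≡ 210 (mod 2117)
3^16 ≡ 210^2 = 44100 ≡ 1760 (mod 2117)
3^32 ≡ 1760^2 = 3097600 ≡ 429 (mod 2117)
3^64 ≡ 429^2 = 184041 ≡ 1979 (mod 2117)
3^128 ≡ 1979^2 = 3916441 ≡ 2108 (mod 2117)
3^256 ≡ 2108^2 = 4443664 ≡ 81 (mod 2117)
3^512 ≡ 81^2 = 6561 ≡ 210 (mod 2117)
3^1024 ≡ 210^2 = 44100 ≡ 1760 (mod 2117)
3^2048 ≡ 1760^2 = 3097600 ≡ 429 (mod 2117)
2116 = 2048 + 64 + 4 in binary powers of 2.
So 3^2116 ≡ 429 · 1979 · 81 ≡ 1760 (mod 2117).
Since 1760 ≠ 1, base 3 is a Fermat witness: 2117 is composite.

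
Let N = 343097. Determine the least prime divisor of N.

343097 is odd.
Digit sum 26, not divisible by 3.
Ends in 7: not divisible by 5.
7: 343097 = 7·49013 + 6
11: 343097 = 11·31190 + 7
13: 343097 = 13·26392 + 1
17: 343097 = 17·20182 + 3
19: 343097 = 19·18057 + 14
23: 343097 = 23·14917 + 6
29: 343097 = 29·11830 + 27
31: 343097 = 31·11067 + 20
37: 343097 = 37·9272 + 33
41: 343097 = 41·8368 + 9
43: 343097 = 43·7979

43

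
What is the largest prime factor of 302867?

89

302867 = 41 · 7387
7387 = 83 · 89
89 is prime.
So 302867 = 41 · 83 · 89; the largest prime factor is 89.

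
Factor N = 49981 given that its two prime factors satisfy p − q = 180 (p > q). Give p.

331

Since p = q + 180, we have 49981 = q(q + 180), so q² + 180q − 49981 = 0.
Discriminant: 180² + 4·49981 = 32400 + 199924 = 232324; √232324 = 482.
q = (−180 + 482)/2 = 151, and p = q + 180 = 331.
Check: 151 · 331 = 49981.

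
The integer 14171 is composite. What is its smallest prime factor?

14171 is odd.
Digit sum 14, not divisible by 3.
Ends in 1: not divisible by 5.
7: 14171 = 7·2024 + 3
11: 14171 = 11·1288 + 3
13: 14171 = 13·1090 + 1
17: 14171 = 17·833 + 10
19: 14171 = 19·745 + 16
23: 14171 = 23·616 + 3
29: 14171 = 29·488 + 19
31: 14171 = 31·457 + 4
37: 14171 = 37·383

37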